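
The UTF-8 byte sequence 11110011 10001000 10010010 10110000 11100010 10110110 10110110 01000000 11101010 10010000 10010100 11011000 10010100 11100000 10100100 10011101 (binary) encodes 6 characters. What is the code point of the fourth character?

U+A414

Offset 0: leading byte 0xF3 = 11110011 → 4-byte char #1 = F3 88 92 B0.
Offset 4: leading byte 0xE2 = 11100010 → 3-byte char #2 = E2 B6 B6.
Offset 7: leading byte 0x40 = 01000000 → 1-byte char #3 = 40.
Offset 8: leading byte 0xEA = 11101010 → 3-byte char #4 = EA 90 94.
Leading byte 0xEA = 11101010 matches 1110xxxx → 3-byte sequence.
Byte 1: 0xEA = 11101010, payload 1010 (4 bits).
Byte 2: 0x90 = 10010000 (10xxxxxx ✓), payload 010000.
Byte 3: 0x94 = 10010100 (10xxxxxx ✓), payload 010100.
Concatenate: 1010010000010100 = 0xA414 (16 bits → U+A414).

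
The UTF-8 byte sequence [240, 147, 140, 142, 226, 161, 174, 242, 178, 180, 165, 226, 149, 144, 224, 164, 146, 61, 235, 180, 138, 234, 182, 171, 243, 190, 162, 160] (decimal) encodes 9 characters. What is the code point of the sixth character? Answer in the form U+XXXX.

U+003D

Offset 0: leading byte 0xF0 = 11110000 → 4-byte char #1 = F0 93 8C 8E.
Offset 4: leading byte 0xE2 = 11100010 → 3-byte char #2 = E2 A1 AE.
Offset 7: leading byte 0xF2 = 11110010 → 4-byte char #3 = F2 B2 B4 A5.
Offset 11: leading byte 0xE2 = 11100010 → 3-byte char #4 = E2 95 90.
Offset 14: leading byte 0xE0 = 11100000 → 3-byte char #5 = E0 A4 92.
Offset 17: leading byte 0x3D = 00111101 → 1-byte char #6 = 3D.
Leading byte 0x3D = 00111101 matches 0xxxxxxx → 1-byte sequence.
Byte 1: 0x3D = 00111101, payload 0111101 (7 bits).
Concatenate: 0111101 = 0x3D (7 bits → U+003D).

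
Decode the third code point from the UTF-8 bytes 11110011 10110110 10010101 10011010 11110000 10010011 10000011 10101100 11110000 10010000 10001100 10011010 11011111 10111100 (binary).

Offset 0: leading byte 0xF3 = 11110011 → 4-byte char #1 = F3 B6 95 9A.
Offset 4: leading byte 0xF0 = 11110000 → 4-byte char #2 = F0 93 83 AC.
Offset 8: leading byte 0xF0 = 11110000 → 4-byte char #3 = F0 90 8C 9A.
Leading byte 0xF0 = 11110000 matches 11110xxx → 4-byte sequence.
Byte 1: 0xF0 = 11110000, payload 000 (3 bits).
Byte 2: 0x90 = 10010000 (10xxxxxx ✓), payload 010000.
Byte 3: 0x8C = 10001100 (10xxxxxx ✓), payload 001100.
Byte 4: 0x9A = 10011010 (10xxxxxx ✓), payload 011010.
Concatenate: 000010000001100011010 = 0x1031A (21 bits → U+1031A).

U+1031A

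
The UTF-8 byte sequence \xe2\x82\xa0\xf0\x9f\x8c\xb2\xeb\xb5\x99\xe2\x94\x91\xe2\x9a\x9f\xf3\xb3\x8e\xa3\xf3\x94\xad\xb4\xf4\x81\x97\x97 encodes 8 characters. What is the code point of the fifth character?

U+269F

Offset 0: leading byte 0xE2 = 11100010 → 3-byte char #1 = E2 82 A0.
Offset 3: leading byte 0xF0 = 11110000 → 4-byte char #2 = F0 9F 8C B2.
Offset 7: leading byte 0xEB = 11101011 → 3-byte char #3 = EB B5 99.
Offset 10: leading byte 0xE2 = 11100010 → 3-byte char #4 = E2 94 91.
Offset 13: leading byte 0xE2 = 11100010 → 3-byte char #5 = E2 9A 9F.
Leading byte 0xE2 = 11100010 matches 1110xxxx → 3-byte sequence.
Byte 1: 0xE2 = 11100010, payload 0010 (4 bits).
Byte 2: 0x9A = 10011010 (10xxxxxx ✓), payload 011010.
Byte 3: 0x9F = 10011111 (10xxxxxx ✓), payload 011111.
Concatenate: 0010011010011111 = 0x269F (16 bits → U+269F).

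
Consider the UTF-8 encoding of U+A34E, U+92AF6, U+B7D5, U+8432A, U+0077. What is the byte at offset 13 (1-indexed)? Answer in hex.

0x8C

1-indexed offset 13 is 0-indexed offset 12.
U+A34E → 3-byte form EA 8D 8E at offsets 0–2.
U+92AF6 → 4-byte form F2 92 AB B6 at offsets 3–6.
U+B7D5 → 3-byte form EB 9F 95 at offsets 7–9.
U+8432A → 4-byte form F2 84 8C AA at offsets 10–13.
Offset 12 falls in char 4's range; it's byte 3 of F2 84 8C AA = 0x8C.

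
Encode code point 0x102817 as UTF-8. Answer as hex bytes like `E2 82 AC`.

U+102817 = 0x102817 = 1058839 decimal. In range U+10000–U+10FFFF → 4-byte form: 11110xxx 10xxxxxx 10xxxxxx 10xxxxxx.
Binary (21 bits): 100000010100000010111.
Split 3+6+6+6: 100 | 000010 | 100000 | 010111.
Byte 1: 11110100 = 0xF4.
Byte 2: 10000010 = 0x82.
Byte 3: 10100000 = 0xA0.
Byte 4: 10010111 = 0x97.

F4 82 A0 97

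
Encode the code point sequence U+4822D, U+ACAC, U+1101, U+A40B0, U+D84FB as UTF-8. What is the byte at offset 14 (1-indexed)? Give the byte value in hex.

1-indexed offset 14 is 0-indexed offset 13.
U+4822D → 4-byte form F1 88 88 AD at offsets 0–3.
U+ACAC → 3-byte form EA B2 AC at offsets 4–6.
U+1101 → 3-byte form E1 84 81 at offsets 7–9.
U+A40B0 → 4-byte form F2 A4 82 B0 at offsets 10–13.
Offset 13 falls in char 4's range; it's byte 4 of F2 A4 82 B0 = 0xB0.

0xB0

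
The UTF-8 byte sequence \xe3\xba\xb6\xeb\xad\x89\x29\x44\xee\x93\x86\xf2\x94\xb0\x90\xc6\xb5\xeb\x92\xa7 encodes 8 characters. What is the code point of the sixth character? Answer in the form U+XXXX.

U+94C10

Offset 0: leading byte 0xE3 = 11100011 → 3-byte char #1 = E3 BA B6.
Offset 3: leading byte 0xEB = 11101011 → 3-byte char #2 = EB AD 89.
Offset 6: leading byte 0x29 = 00101001 → 1-byte char #3 = 29.
Offset 7: leading byte 0x44 = 01000100 → 1-byte char #4 = 44.
Offset 8: leading byte 0xEE = 11101110 → 3-byte char #5 = EE 93 86.
Offset 11: leading byte 0xF2 = 11110010 → 4-byte char #6 = F2 94 B0 90.
Leading byte 0xF2 = 11110010 matches 11110xxx → 4-byte sequence.
Byte 1: 0xF2 = 11110010, payload 010 (3 bits).
Byte 2: 0x94 = 10010100 (10xxxxxx ✓), payload 010100.
Byte 3: 0xB0 = 10110000 (10xxxxxx ✓), payload 110000.
Byte 4: 0x90 = 10010000 (10xxxxxx ✓), payload 010000.
Concatenate: 010010100110000010000 = 0x94C10 (21 bits → U+94C10).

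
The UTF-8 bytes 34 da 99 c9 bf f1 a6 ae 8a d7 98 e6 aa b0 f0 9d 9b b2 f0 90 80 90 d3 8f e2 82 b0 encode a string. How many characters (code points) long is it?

10

Byte at offset 0: 0x34 = 00110100 → 1-byte char (#1). Advance 1.
Byte at offset 1: 0xDA = 11011010 → 2-byte char (#2). Advance 2.
Byte at offset 3: 0xC9 = 11001001 → 2-byte char (#3). Advance 2.
Byte at offset 5: 0xF1 = 11110001 → 4-byte char (#4). Advance 4.
Byte at offset 9: 0xD7 = 11010111 → 2-byte char (#5). Advance 2.
Byte at offset 11: 0xE6 = 11100110 → 3-byte char (#6). Advance 3.
Byte at offset 14: 0xF0 = 11110000 → 4-byte char (#7). Advance 4.
Byte at offset 18: 0xF0 = 11110000 → 4-byte char (#8). Advance 4.
Byte at offset 22: 0xD3 = 11010011 → 2-byte char (#9). Advance 2.
Byte at offset 24: 0xE2 = 11100010 → 3-byte char (#10). Advance 3.
Reached end at offset 27 after 10 code points.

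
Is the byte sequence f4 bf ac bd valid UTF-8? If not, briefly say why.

invalid (encodes a value above U+10FFFF)

Leading byte 0xF4 = 11110100 → 4-byte form.
Payload = 0x13FB3D, which exceeds U+10FFFF, the maximum Unicode code point. (Leading bytes F5–FF, or F4 followed by ≥ 0x90, are invalid.)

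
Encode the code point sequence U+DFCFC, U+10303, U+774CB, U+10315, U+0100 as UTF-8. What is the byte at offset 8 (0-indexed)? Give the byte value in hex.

U+DFCFC → 4-byte form F3 9F B3 BC at offsets 0–3.
U+10303 → 4-byte form F0 90 8C 83 at offsets 4–7.
U+774CB → 4-byte form F1 B7 93 8B at offsets 8–11.
Offset 8 falls in char 3's range; it's byte 1 of F1 B7 93 8B = 0xF1.

0xF1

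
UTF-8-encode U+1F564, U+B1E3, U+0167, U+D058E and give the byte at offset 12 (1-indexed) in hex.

0x96

1-indexed offset 12 is 0-indexed offset 11.
U+1F564 → 4-byte form F0 9F 95 A4 at offsets 0–3.
U+B1E3 → 3-byte form EB 87 A3 at offsets 4–6.
U+0167 → 2-byte form C5 A7 at offsets 7–8.
U+D058E → 4-byte form F3 90 96 8E at offsets 9–12.
Offset 11 falls in char 4's range; it's byte 3 of F3 90 96 8E = 0x96.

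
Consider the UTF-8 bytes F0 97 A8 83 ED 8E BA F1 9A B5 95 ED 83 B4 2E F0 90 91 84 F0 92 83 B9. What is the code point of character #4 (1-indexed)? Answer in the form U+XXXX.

U+D0F4

Offset 0: leading byte 0xF0 = 11110000 → 4-byte char #1 = F0 97 A8 83.
Offset 4: leading byte 0xED = 11101101 → 3-byte char #2 = ED 8E BA.
Offset 7: leading byte 0xF1 = 11110001 → 4-byte char #3 = F1 9A B5 95.
Offset 11: leading byte 0xED = 11101101 → 3-byte char #4 = ED 83 B4.
Leading byte 0xED = 11101101 matches 1110xxxx → 3-byte sequence.
Byte 1: 0xED = 11101101, payload 1101 (4 bits).
Byte 2: 0x83 = 10000011 (10xxxxxx ✓), payload 000011.
Byte 3: 0xB4 = 10110100 (10xxxxxx ✓), payload 110100.
Concatenate: 1101000011110100 = 0xD0F4 (16 bits → U+D0F4).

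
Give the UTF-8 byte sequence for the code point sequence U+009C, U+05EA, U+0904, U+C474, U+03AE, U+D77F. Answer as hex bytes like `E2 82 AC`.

U+009C: 2-byte form → C2 9C.
U+05EA: 2-byte form → D7 AA.
U+0904: 3-byte form → E0 A4 84.
U+C474: 3-byte form → EC 91 B4.
U+03AE: 2-byte form → CE AE.
U+D77F: 3-byte form → ED 9D BF.
Concatenated (15 bytes): C2 9C D7 AA E0 A4 84 EC 91 B4 CE AE ED 9D BF.

C2 9C D7 AA E0 A4 84 EC 91 B4 CE AE ED 9D BF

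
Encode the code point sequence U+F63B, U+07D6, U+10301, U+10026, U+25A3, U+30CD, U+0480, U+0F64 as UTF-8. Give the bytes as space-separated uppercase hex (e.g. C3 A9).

U+F63B: 3-byte form → EF 98 BB.
U+07D6: 2-byte form → DF 96.
U+10301: 4-byte form → F0 90 8C 81.
U+10026: 4-byte form → F0 90 80 A6.
U+25A3: 3-byte form → E2 96 A3.
U+30CD: 3-byte form → E3 83 8D.
U+0480: 2-byte form → D2 80.
U+0F64: 3-byte form → E0 BD A4.
Concatenated (24 bytes): EF 98 BB DF 96 F0 90 8C 81 F0 90 80 A6 E2 96 A3 E3 83 8D D2 80 E0 BD A4.

EF 98 BB DF 96 F0 90 8C 81 F0 90 80 A6 E2 96 A3 E3 83 8D D2 80 E0 BD A4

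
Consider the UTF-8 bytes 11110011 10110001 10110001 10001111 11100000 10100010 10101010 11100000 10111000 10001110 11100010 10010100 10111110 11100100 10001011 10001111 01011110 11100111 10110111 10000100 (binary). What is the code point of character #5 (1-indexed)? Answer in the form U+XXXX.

Offset 0: leading byte 0xF3 = 11110011 → 4-byte char #1 = F3 B1 B1 8F.
Offset 4: leading byte 0xE0 = 11100000 → 3-byte char #2 = E0 A2 AA.
Offset 7: leading byte 0xE0 = 11100000 → 3-byte char #3 = E0 B8 8E.
Offset 10: leading byte 0xE2 = 11100010 → 3-byte char #4 = E2 94 BE.
Offset 13: leading byte 0xE4 = 11100100 → 3-byte char #5 = E4 8B 8F.
Leading byte 0xE4 = 11100100 matches 1110xxxx → 3-byte sequence.
Byte 1: 0xE4 = 11100100, payload 0100 (4 bits).
Byte 2: 0x8B = 10001011 (10xxxxxx ✓), payload 001011.
Byte 3: 0x8F = 10001111 (10xxxxxx ✓), payload 001111.
Concatenate: 0100001011001111 = 0x42CF (16 bits → U+42CF).

U+42CF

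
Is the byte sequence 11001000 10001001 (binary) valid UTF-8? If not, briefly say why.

Leading byte 0xC8 = 11001000 → 2-byte form.
Continuation bytes 0x89=10001001 all match 10xxxxxx.
Decoded value 0x209 is ≥ 0x80 (shortest form) and not a surrogate.

valid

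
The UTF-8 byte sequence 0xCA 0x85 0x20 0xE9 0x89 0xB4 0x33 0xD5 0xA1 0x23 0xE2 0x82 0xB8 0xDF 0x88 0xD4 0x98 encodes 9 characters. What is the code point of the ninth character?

U+0518

Offset 0: leading byte 0xCA = 11001010 → 2-byte char #1 = CA 85.
Offset 2: leading byte 0x20 = 00100000 → 1-byte char #2 = 20.
Offset 3: leading byte 0xE9 = 11101001 → 3-byte char #3 = E9 89 B4.
Offset 6: leading byte 0x33 = 00110011 → 1-byte char #4 = 33.
Offset 7: leading byte 0xD5 = 11010101 → 2-byte char #5 = D5 A1.
Offset 9: leading byte 0x23 = 00100011 → 1-byte char #6 = 23.
Offset 10: leading byte 0xE2 = 11100010 → 3-byte char #7 = E2 82 B8.
Offset 13: leading byte 0xDF = 11011111 → 2-byte char #8 = DF 88.
Offset 15: leading byte 0xD4 = 11010100 → 2-byte char #9 = D4 98.
Leading byte 0xD4 = 11010100 matches 110xxxxx → 2-byte sequence.
Byte 1: 0xD4 = 11010100, payload 10100 (5 bits).
Byte 2: 0x98 = 10011000 (10xxxxxx ✓), payload 011000.
Concatenate: 10100011000 = 0x518 (11 bits → U+0518).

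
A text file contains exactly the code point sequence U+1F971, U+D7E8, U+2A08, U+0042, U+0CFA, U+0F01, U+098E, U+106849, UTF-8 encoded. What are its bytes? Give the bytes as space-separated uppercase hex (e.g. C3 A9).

U+1F971: 4-byte form → F0 9F A5 B1.
U+D7E8: 3-byte form → ED 9F A8.
U+2A08: 3-byte form → E2 A8 88.
U+0042: 1-byte form → 42.
U+0CFA: 3-byte form → E0 B3 BA.
U+0F01: 3-byte form → E0 BC 81.
U+098E: 3-byte form → E0 A6 8E.
U+106849: 4-byte form → F4 86 A1 89.
Concatenated (24 bytes): F0 9F A5 B1 ED 9F A8 E2 A8 88 42 E0 B3 BA E0 BC 81 E0 A6 8E F4 86 A1 89.

F0 9F A5 B1 ED 9F A8 E2 A8 88 42 E0 B3 BA E0 BC 81 E0 A6 8E F4 86 A1 89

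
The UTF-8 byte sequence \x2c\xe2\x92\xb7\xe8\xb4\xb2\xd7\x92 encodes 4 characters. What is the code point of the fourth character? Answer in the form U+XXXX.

Offset 0: leading byte 0x2C = 00101100 → 1-byte char #1 = 2C.
Offset 1: leading byte 0xE2 = 11100010 → 3-byte char #2 = E2 92 B7.
Offset 4: leading byte 0xE8 = 11101000 → 3-byte char #3 = E8 B4 B2.
Offset 7: leading byte 0xD7 = 11010111 → 2-byte char #4 = D7 92.
Leading byte 0xD7 = 11010111 matches 110xxxxx → 2-byte sequence.
Byte 1: 0xD7 = 11010111, payload 10111 (5 bits).
Byte 2: 0x92 = 10010010 (10xxxxxx ✓), payload 010010.
Concatenate: 10111010010 = 0x5D2 (11 bits → U+05D2).

U+05D2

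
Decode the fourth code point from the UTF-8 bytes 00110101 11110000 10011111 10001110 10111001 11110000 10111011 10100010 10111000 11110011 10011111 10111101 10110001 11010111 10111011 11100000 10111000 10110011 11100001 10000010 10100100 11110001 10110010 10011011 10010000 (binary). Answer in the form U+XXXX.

U+DFF71

Offset 0: leading byte 0x35 = 00110101 → 1-byte char #1 = 35.
Offset 1: leading byte 0xF0 = 11110000 → 4-byte char #2 = F0 9F 8E B9.
Offset 5: leading byte 0xF0 = 11110000 → 4-byte char #3 = F0 BB A2 B8.
Offset 9: leading byte 0xF3 = 11110011 → 4-byte char #4 = F3 9F BD B1.
Leading byte 0xF3 = 11110011 matches 11110xxx → 4-byte sequence.
Byte 1: 0xF3 = 11110011, payload 011 (3 bits).
Byte 2: 0x9F = 10011111 (10xxxxxx ✓), payload 011111.
Byte 3: 0xBD = 10111101 (10xxxxxx ✓), payload 111101.
Byte 4: 0xB1 = 10110001 (10xxxxxx ✓), payload 110001.
Concatenate: 011011111111101110001 = 0xDFF71 (21 bits → U+DFF71).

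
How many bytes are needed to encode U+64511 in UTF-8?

U+64511 = 0x64511. UTF-8 uses 1 byte below 0x80, 2 below 0x800, 3 below 0x10000, 4 up to 0x10FFFF. 0x64511 is in U+10000–U+10FFFF → 4 bytes.

4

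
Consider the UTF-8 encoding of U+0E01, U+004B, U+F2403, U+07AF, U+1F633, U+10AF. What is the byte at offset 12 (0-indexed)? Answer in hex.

U+0E01 → 3-byte form E0 B8 81 at offsets 0–2.
U+004B → 1-byte form 4B at offsets 3–3.
U+F2403 → 4-byte form F3 B2 90 83 at offsets 4–7.
U+07AF → 2-byte form DE AF at offsets 8–9.
U+1F633 → 4-byte form F0 9F 98 B3 at offsets 10–13.
Offset 12 falls in char 5's range; it's byte 3 of F0 9F 98 B3 = 0x98.

0x98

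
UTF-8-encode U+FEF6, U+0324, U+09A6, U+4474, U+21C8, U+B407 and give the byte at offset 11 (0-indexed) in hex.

0xE2

U+FEF6 → 3-byte form EF BB B6 at offsets 0–2.
U+0324 → 2-byte form CC A4 at offsets 3–4.
U+09A6 → 3-byte form E0 A6 A6 at offsets 5–7.
U+4474 → 3-byte form E4 91 B4 at offsets 8–10.
U+21C8 → 3-byte form E2 87 88 at offsets 11–13.
Offset 11 falls in char 5's range; it's byte 1 of E2 87 88 = 0xE2.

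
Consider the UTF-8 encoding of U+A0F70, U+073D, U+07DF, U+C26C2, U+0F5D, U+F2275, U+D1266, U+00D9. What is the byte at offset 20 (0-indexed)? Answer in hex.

0x91

U+A0F70 → 4-byte form F2 A0 BD B0 at offsets 0–3.
U+073D → 2-byte form DC BD at offsets 4–5.
U+07DF → 2-byte form DF 9F at offsets 6–7.
U+C26C2 → 4-byte form F3 82 9B 82 at offsets 8–11.
U+0F5D → 3-byte form E0 BD 9D at offsets 12–14.
U+F2275 → 4-byte form F3 B2 89 B5 at offsets 15–18.
U+D1266 → 4-byte form F3 91 89 A6 at offsets 19–22.
Offset 20 falls in char 7's range; it's byte 2 of F3 91 89 A6 = 0x91.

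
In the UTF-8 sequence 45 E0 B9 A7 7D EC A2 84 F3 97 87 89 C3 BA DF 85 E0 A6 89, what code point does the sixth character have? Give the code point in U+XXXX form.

Offset 0: leading byte 0x45 = 01000101 → 1-byte char #1 = 45.
Offset 1: leading byte 0xE0 = 11100000 → 3-byte char #2 = E0 B9 A7.
Offset 4: leading byte 0x7D = 01111101 → 1-byte char #3 = 7D.
Offset 5: leading byte 0xEC = 11101100 → 3-byte char #4 = EC A2 84.
Offset 8: leading byte 0xF3 = 11110011 → 4-byte char #5 = F3 97 87 89.
Offset 12: leading byte 0xC3 = 11000011 → 2-byte char #6 = C3 BA.
Leading byte 0xC3 = 11000011 matches 110xxxxx → 2-byte sequence.
Byte 1: 0xC3 = 11000011, payload 00011 (5 bits).
Byte 2: 0xBA = 10111010 (10xxxxxx ✓), payload 111010.
Concatenate: 00011111010 = 0xFA (11 bits → U+00FA).

U+00FA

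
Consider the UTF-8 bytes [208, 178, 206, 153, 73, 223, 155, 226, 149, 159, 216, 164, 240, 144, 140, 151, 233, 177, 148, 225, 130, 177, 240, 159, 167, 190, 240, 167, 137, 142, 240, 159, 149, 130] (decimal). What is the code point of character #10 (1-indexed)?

Offset 0: leading byte 0xD0 = 11010000 → 2-byte char #1 = D0 B2.
Offset 2: leading byte 0xCE = 11001110 → 2-byte char #2 = CE 99.
Offset 4: leading byte 0x49 = 01001001 → 1-byte char #3 = 49.
Offset 5: leading byte 0xDF = 11011111 → 2-byte char #4 = DF 9B.
Offset 7: leading byte 0xE2 = 11100010 → 3-byte char #5 = E2 95 9F.
Offset 10: leading byte 0xD8 = 11011000 → 2-byte char #6 = D8 A4.
Offset 12: leading byte 0xF0 = 11110000 → 4-byte char #7 = F0 90 8C 97.
Offset 16: leading byte 0xE9 = 11101001 → 3-byte char #8 = E9 B1 94.
Offset 19: leading byte 0xE1 = 11100001 → 3-byte char #9 = E1 82 B1.
Offset 22: leading byte 0xF0 = 11110000 → 4-byte char #10 = F0 9F A7 BE.
Leading byte 0xF0 = 11110000 matches 11110xxx → 4-byte sequence.
Byte 1: 0xF0 = 11110000, payload 000 (3 bits).
Byte 2: 0x9F = 10011111 (10xxxxxx ✓), payload 011111.
Byte 3: 0xA7 = 10100111 (10xxxxxx ✓), payload 100111.
Byte 4: 0xBE = 10111110 (10xxxxxx ✓), payload 111110.
Concatenate: 000011111100111111110 = 0x1F9FE (21 bits → U+1F9FE).

U+1F9FE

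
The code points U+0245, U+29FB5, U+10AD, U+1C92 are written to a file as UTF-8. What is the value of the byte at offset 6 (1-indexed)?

1-indexed offset 6 is 0-indexed offset 5.
U+0245 → 2-byte form C9 85 at offsets 0–1.
U+29FB5 → 4-byte form F0 A9 BE B5 at offsets 2–5.
Offset 5 falls in char 2's range; it's byte 4 of F0 A9 BE B5 = 0xB5.

0xB5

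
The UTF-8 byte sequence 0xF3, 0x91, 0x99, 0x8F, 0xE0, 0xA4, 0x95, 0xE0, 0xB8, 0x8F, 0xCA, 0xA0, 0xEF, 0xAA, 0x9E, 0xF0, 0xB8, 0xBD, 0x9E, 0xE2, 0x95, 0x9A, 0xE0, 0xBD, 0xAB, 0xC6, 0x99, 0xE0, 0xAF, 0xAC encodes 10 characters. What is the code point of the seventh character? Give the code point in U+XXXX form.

U+255A

Offset 0: leading byte 0xF3 = 11110011 → 4-byte char #1 = F3 91 99 8F.
Offset 4: leading byte 0xE0 = 11100000 → 3-byte char #2 = E0 A4 95.
Offset 7: leading byte 0xE0 = 11100000 → 3-byte char #3 = E0 B8 8F.
Offset 10: leading byte 0xCA = 11001010 → 2-byte char #4 = CA A0.
Offset 12: leading byte 0xEF = 11101111 → 3-byte char #5 = EF AA 9E.
Offset 15: leading byte 0xF0 = 11110000 → 4-byte char #6 = F0 B8 BD 9E.
Offset 19: leading byte 0xE2 = 11100010 → 3-byte char #7 = E2 95 9A.
Leading byte 0xE2 = 11100010 matches 1110xxxx → 3-byte sequence.
Byte 1: 0xE2 = 11100010, payload 0010 (4 bits).
Byte 2: 0x95 = 10010101 (10xxxxxx ✓), payload 010101.
Byte 3: 0x9A = 10011010 (10xxxxxx ✓), payload 011010.
Concatenate: 0010010101011010 = 0x255A (16 bits → U+255A).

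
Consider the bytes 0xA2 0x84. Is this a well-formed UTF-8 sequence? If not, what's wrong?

Byte 0xA2 = 10100010 has the form 10xxxxxx — a continuation byte — but there is no preceding leading byte.

invalid (continuation byte with no leading byte)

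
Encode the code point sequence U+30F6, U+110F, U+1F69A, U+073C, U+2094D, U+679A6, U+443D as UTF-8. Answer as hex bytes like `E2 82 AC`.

U+30F6: 3-byte form → E3 83 B6.
U+110F: 3-byte form → E1 84 8F.
U+1F69A: 4-byte form → F0 9F 9A 9A.
U+073C: 2-byte form → DC BC.
U+2094D: 4-byte form → F0 A0 A5 8D.
U+679A6: 4-byte form → F1 A7 A6 A6.
U+443D: 3-byte form → E4 90 BD.
Concatenated (23 bytes): E3 83 B6 E1 84 8F F0 9F 9A 9A DC BC F0 A0 A5 8D F1 A7 A6 A6 E4 90 BD.

E3 83 B6 E1 84 8F F0 9F 9A 9A DC BC F0 A0 A5 8D F1 A7 A6 A6 E4 90 BD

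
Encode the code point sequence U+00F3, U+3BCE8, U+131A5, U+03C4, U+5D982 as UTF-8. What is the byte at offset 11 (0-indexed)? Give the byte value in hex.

U+00F3 → 2-byte form C3 B3 at offsets 0–1.
U+3BCE8 → 4-byte form F0 BB B3 A8 at offsets 2–5.
U+131A5 → 4-byte form F0 93 86 A5 at offsets 6–9.
U+03C4 → 2-byte form CF 84 at offsets 10–11.
Offset 11 falls in char 4's range; it's byte 2 of CF 84 = 0x84.

0x84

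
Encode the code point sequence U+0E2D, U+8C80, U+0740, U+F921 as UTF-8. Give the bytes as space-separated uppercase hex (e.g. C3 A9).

E0 B8 AD E8 B2 80 DD 80 EF A4 A1

U+0E2D: 3-byte form → E0 B8 AD.
U+8C80: 3-byte form → E8 B2 80.
U+0740: 2-byte form → DD 80.
U+F921: 3-byte form → EF A4 A1.
Concatenated (11 bytes): E0 B8 AD E8 B2 80 DD 80 EF A4 A1.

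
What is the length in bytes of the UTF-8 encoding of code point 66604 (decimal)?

4

U+1042C = 0x1042C. UTF-8 uses 1 byte below 0x80, 2 below 0x800, 3 below 0x10000, 4 up to 0x10FFFF. 0x1042C is in U+10000–U+10FFFF → 4 bytes.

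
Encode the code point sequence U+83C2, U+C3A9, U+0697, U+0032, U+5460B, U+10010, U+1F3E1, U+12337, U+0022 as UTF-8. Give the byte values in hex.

E8 8F 82 EC 8E A9 DA 97 32 F1 94 98 8B F0 90 80 90 F0 9F 8F A1 F0 92 8C B7 22

U+83C2: 3-byte form → E8 8F 82.
U+C3A9: 3-byte form → EC 8E A9.
U+0697: 2-byte form → DA 97.
U+0032: 1-byte form → 32.
U+5460B: 4-byte form → F1 94 98 8B.
U+10010: 4-byte form → F0 90 80 90.
U+1F3E1: 4-byte form → F0 9F 8F A1.
U+12337: 4-byte form → F0 92 8C B7.
U+0022: 1-byte form → 22.
Concatenated (26 bytes): E8 8F 82 EC 8E A9 DA 97 32 F1 94 98 8B F0 90 80 90 F0 9F 8F A1 F0 92 8C B7 22.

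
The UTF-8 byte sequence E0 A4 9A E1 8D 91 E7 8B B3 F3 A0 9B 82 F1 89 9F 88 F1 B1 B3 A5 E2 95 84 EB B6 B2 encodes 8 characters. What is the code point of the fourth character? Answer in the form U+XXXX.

Offset 0: leading byte 0xE0 = 11100000 → 3-byte char #1 = E0 A4 9A.
Offset 3: leading byte 0xE1 = 11100001 → 3-byte char #2 = E1 8D 91.
Offset 6: leading byte 0xE7 = 11100111 → 3-byte char #3 = E7 8B B3.
Offset 9: leading byte 0xF3 = 11110011 → 4-byte char #4 = F3 A0 9B 82.
Leading byte 0xF3 = 11110011 matches 11110xxx → 4-byte sequence.
Byte 1: 0xF3 = 11110011, payload 011 (3 bits).
Byte 2: 0xA0 = 10100000 (10xxxxxx ✓), payload 100000.
Byte 3: 0x9B = 10011011 (10xxxxxx ✓), payload 011011.
Byte 4: 0x82 = 10000010 (10xxxxxx ✓), payload 000010.
Concatenate: 011100000011011000010 = 0xE06C2 (21 bits → U+E06C2).

U+E06C2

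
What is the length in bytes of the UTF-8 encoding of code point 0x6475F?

U+6475F = 0x6475F. UTF-8 uses 1 byte below 0x80, 2 below 0x800, 3 below 0x10000, 4 up to 0x10FFFF. 0x6475F is in U+10000–U+10FFFF → 4 bytes.

4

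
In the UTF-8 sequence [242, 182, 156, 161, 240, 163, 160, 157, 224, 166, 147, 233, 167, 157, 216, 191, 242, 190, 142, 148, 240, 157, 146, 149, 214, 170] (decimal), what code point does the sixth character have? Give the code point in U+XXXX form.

U+BE394

Offset 0: leading byte 0xF2 = 11110010 → 4-byte char #1 = F2 B6 9C A1.
Offset 4: leading byte 0xF0 = 11110000 → 4-byte char #2 = F0 A3 A0 9D.
Offset 8: leading byte 0xE0 = 11100000 → 3-byte char #3 = E0 A6 93.
Offset 11: leading byte 0xE9 = 11101001 → 3-byte char #4 = E9 A7 9D.
Offset 14: leading byte 0xD8 = 11011000 → 2-byte char #5 = D8 BF.
Offset 16: leading byte 0xF2 = 11110010 → 4-byte char #6 = F2 BE 8E 94.
Leading byte 0xF2 = 11110010 matches 11110xxx → 4-byte sequence.
Byte 1: 0xF2 = 11110010, payload 010 (3 bits).
Byte 2: 0xBE = 10111110 (10xxxxxx ✓), payload 111110.
Byte 3: 0x8E = 10001110 (10xxxxxx ✓), payload 001110.
Byte 4: 0x94 = 10010100 (10xxxxxx ✓), payload 010100.
Concatenate: 010111110001110010100 = 0xBE394 (21 bits → U+BE394).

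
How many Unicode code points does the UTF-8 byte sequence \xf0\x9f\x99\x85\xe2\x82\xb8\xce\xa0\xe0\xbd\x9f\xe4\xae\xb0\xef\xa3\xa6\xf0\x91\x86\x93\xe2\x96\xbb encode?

8

Byte at offset 0: 0xF0 = 11110000 → 4-byte char (#1). Advance 4.
Byte at offset 4: 0xE2 = 11100010 → 3-byte char (#2). Advance 3.
Byte at offset 7: 0xCE = 11001110 → 2-byte char (#3). Advance 2.
Byte at offset 9: 0xE0 = 11100000 → 3-byte char (#4). Advance 3.
Byte at offset 12: 0xE4 = 11100100 → 3-byte char (#5). Advance 3.
Byte at offset 15: 0xEF = 11101111 → 3-byte char (#6). Advance 3.
Byte at offset 18: 0xF0 = 11110000 → 4-byte char (#7). Advance 4.
Byte at offset 22: 0xE2 = 11100010 → 3-byte char (#8). Advance 3.
Reached end at offset 25 after 8 code points.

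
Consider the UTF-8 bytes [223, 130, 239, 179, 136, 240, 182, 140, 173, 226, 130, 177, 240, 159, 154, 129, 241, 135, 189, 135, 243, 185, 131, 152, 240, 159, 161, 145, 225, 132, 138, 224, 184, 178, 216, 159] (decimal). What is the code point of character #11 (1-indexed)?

Offset 0: leading byte 0xDF = 11011111 → 2-byte char #1 = DF 82.
Offset 2: leading byte 0xEF = 11101111 → 3-byte char #2 = EF B3 88.
Offset 5: leading byte 0xF0 = 11110000 → 4-byte char #3 = F0 B6 8C AD.
Offset 9: leading byte 0xE2 = 11100010 → 3-byte char #4 = E2 82 B1.
Offset 12: leading byte 0xF0 = 11110000 → 4-byte char #5 = F0 9F 9A 81.
Offset 16: leading byte 0xF1 = 11110001 → 4-byte char #6 = F1 87 BD 87.
Offset 20: leading byte 0xF3 = 11110011 → 4-byte char #7 = F3 B9 83 98.
Offset 24: leading byte 0xF0 = 11110000 → 4-byte char #8 = F0 9F A1 91.
Offset 28: leading byte 0xE1 = 11100001 → 3-byte char #9 = E1 84 8A.
Offset 31: leading byte 0xE0 = 11100000 → 3-byte char #10 = E0 B8 B2.
Offset 34: leading byte 0xD8 = 11011000 → 2-byte char #11 = D8 9F.
Leading byte 0xD8 = 11011000 matches 110xxxxx → 2-byte sequence.
Byte 1: 0xD8 = 11011000, payload 11000 (5 bits).
Byte 2: 0x9F = 10011111 (10xxxxxx ✓), payload 011111.
Concatenate: 11000011111 = 0x61F (11 bits → U+061F).

U+061F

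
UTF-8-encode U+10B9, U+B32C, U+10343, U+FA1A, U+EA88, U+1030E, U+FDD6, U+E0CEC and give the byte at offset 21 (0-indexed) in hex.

0xB7

U+10B9 → 3-byte form E1 82 B9 at offsets 0–2.
U+B32C → 3-byte form EB 8C AC at offsets 3–5.
U+10343 → 4-byte form F0 90 8D 83 at offsets 6–9.
U+FA1A → 3-byte form EF A8 9A at offsets 10–12.
U+EA88 → 3-byte form EE AA 88 at offsets 13–15.
U+1030E → 4-byte form F0 90 8C 8E at offsets 16–19.
U+FDD6 → 3-byte form EF B7 96 at offsets 20–22.
Offset 21 falls in char 7's range; it's byte 2 of EF B7 96 = 0xB7.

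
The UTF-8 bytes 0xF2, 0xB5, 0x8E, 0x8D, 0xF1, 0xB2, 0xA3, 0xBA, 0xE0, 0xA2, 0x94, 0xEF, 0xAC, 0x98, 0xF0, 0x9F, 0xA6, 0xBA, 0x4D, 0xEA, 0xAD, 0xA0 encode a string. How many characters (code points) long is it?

Byte at offset 0: 0xF2 = 11110010 → 4-byte char (#1). Advance 4.
Byte at offset 4: 0xF1 = 11110001 → 4-byte char (#2). Advance 4.
Byte at offset 8: 0xE0 = 11100000 → 3-byte char (#3). Advance 3.
Byte at offset 11: 0xEF = 11101111 → 3-byte char (#4). Advance 3.
Byte at offset 14: 0xF0 = 11110000 → 4-byte char (#5). Advance 4.
Byte at offset 18: 0x4D = 01001101 → 1-byte char (#6). Advance 1.
Byte at offset 19: 0xEA = 11101010 → 3-byte char (#7). Advance 3.
Reached end at offset 22 after 7 code points.

7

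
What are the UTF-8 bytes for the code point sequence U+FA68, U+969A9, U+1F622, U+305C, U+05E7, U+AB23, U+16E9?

EF A9 A8 F2 96 A6 A9 F0 9F 98 A2 E3 81 9C D7 A7 EA AC A3 E1 9B A9

U+FA68: 3-byte form → EF A9 A8.
U+969A9: 4-byte form → F2 96 A6 A9.
U+1F622: 4-byte form → F0 9F 98 A2.
U+305C: 3-byte form → E3 81 9C.
U+05E7: 2-byte form → D7 A7.
U+AB23: 3-byte form → EA AC A3.
U+16E9: 3-byte form → E1 9B A9.
Concatenated (22 bytes): EF A9 A8 F2 96 A6 A9 F0 9F 98 A2 E3 81 9C D7 A7 EA AC A3 E1 9B A9.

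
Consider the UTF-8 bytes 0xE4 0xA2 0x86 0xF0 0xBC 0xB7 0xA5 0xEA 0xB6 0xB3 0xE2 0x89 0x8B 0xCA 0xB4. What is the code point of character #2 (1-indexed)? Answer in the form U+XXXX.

U+3CDE5

Offset 0: leading byte 0xE4 = 11100100 → 3-byte char #1 = E4 A2 86.
Offset 3: leading byte 0xF0 = 11110000 → 4-byte char #2 = F0 BC B7 A5.
Leading byte 0xF0 = 11110000 matches 11110xxx → 4-byte sequence.
Byte 1: 0xF0 = 11110000, payload 000 (3 bits).
Byte 2: 0xBC = 10111100 (10xxxxxx ✓), payload 111100.
Byte 3: 0xB7 = 10110111 (10xxxxxx ✓), payload 110111.
Byte 4: 0xA5 = 10100101 (10xxxxxx ✓), payload 100101.
Concatenate: 000111100110111100101 = 0x3CDE5 (21 bits → U+3CDE5).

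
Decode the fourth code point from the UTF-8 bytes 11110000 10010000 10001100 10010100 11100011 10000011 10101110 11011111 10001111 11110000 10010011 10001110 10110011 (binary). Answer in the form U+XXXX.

U+133B3

Offset 0: leading byte 0xF0 = 11110000 → 4-byte char #1 = F0 90 8C 94.
Offset 4: leading byte 0xE3 = 11100011 → 3-byte char #2 = E3 83 AE.
Offset 7: leading byte 0xDF = 11011111 → 2-byte char #3 = DF 8F.
Offset 9: leading byte 0xF0 = 11110000 → 4-byte char #4 = F0 93 8E B3.
Leading byte 0xF0 = 11110000 matches 11110xxx → 4-byte sequence.
Byte 1: 0xF0 = 11110000, payload 000 (3 bits).
Byte 2: 0x93 = 10010011 (10xxxxxx ✓), payload 010011.
Byte 3: 0x8E = 10001110 (10xxxxxx ✓), payload 001110.
Byte 4: 0xB3 = 10110011 (10xxxxxx ✓), payload 110011.
Concatenate: 000010011001110110011 = 0x133B3 (21 bits → U+133B3).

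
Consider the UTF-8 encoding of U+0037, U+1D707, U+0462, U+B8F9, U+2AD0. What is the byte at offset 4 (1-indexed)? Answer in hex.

0x9C

1-indexed offset 4 is 0-indexed offset 3.
U+0037 → 1-byte form 37 at offsets 0–0.
U+1D707 → 4-byte form F0 9D 9C 87 at offsets 1–4.
Offset 3 falls in char 2's range; it's byte 3 of F0 9D 9C 87 = 0x9C.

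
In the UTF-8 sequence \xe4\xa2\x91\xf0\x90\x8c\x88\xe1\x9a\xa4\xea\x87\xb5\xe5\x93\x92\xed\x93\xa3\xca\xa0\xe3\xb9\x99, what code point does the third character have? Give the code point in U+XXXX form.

U+16A4

Offset 0: leading byte 0xE4 = 11100100 → 3-byte char #1 = E4 A2 91.
Offset 3: leading byte 0xF0 = 11110000 → 4-byte char #2 = F0 90 8C 88.
Offset 7: leading byte 0xE1 = 11100001 → 3-byte char #3 = E1 9A A4.
Leading byte 0xE1 = 11100001 matches 1110xxxx → 3-byte sequence.
Byte 1: 0xE1 = 11100001, payload 0001 (4 bits).
Byte 2: 0x9A = 10011010 (10xxxxxx ✓), payload 011010.
Byte 3: 0xA4 = 10100100 (10xxxxxx ✓), payload 100100.
Concatenate: 0001011010100100 = 0x16A4 (16 bits → U+16A4).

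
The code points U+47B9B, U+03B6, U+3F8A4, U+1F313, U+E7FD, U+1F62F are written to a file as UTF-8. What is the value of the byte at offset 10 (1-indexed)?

1-indexed offset 10 is 0-indexed offset 9.
U+47B9B → 4-byte form F1 87 AE 9B at offsets 0–3.
U+03B6 → 2-byte form CE B6 at offsets 4–5.
U+3F8A4 → 4-byte form F0 BF A2 A4 at offsets 6–9.
Offset 9 falls in char 3's range; it's byte 4 of F0 BF A2 A4 = 0xA4.

0xA4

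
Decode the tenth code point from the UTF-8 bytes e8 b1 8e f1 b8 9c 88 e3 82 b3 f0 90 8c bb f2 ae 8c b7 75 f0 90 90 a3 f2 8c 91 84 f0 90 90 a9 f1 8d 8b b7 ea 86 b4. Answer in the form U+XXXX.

Offset 0: leading byte 0xE8 = 11101000 → 3-byte char #1 = E8 B1 8E.
Offset 3: leading byte 0xF1 = 11110001 → 4-byte char #2 = F1 B8 9C 88.
Offset 7: leading byte 0xE3 = 11100011 → 3-byte char #3 = E3 82 B3.
Offset 10: leading byte 0xF0 = 11110000 → 4-byte char #4 = F0 90 8C BB.
Offset 14: leading byte 0xF2 = 11110010 → 4-byte char #5 = F2 AE 8C B7.
Offset 18: leading byte 0x75 = 01110101 → 1-byte char #6 = 75.
Offset 19: leading byte 0xF0 = 11110000 → 4-byte char #7 = F0 90 90 A3.
Offset 23: leading byte 0xF2 = 11110010 → 4-byte char #8 = F2 8C 91 84.
Offset 27: leading byte 0xF0 = 11110000 → 4-byte char #9 = F0 90 90 A9.
Offset 31: leading byte 0xF1 = 11110001 → 4-byte char #10 = F1 8D 8B B7.
Leading byte 0xF1 = 11110001 matches 11110xxx → 4-byte sequence.
Byte 1: 0xF1 = 11110001, payload 001 (3 bits).
Byte 2: 0x8D = 10001101 (10xxxxxx ✓), payload 001101.
Byte 3: 0x8B = 10001011 (10xxxxxx ✓), payload 001011.
Byte 4: 0xB7 = 10110111 (10xxxxxx ✓), payload 110111.
Concatenate: 001001101001011110111 = 0x4D2F7 (21 bits → U+4D2F7).

U+4D2F7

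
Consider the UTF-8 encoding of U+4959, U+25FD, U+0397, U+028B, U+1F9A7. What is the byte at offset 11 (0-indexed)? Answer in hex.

U+4959 → 3-byte form E4 A5 99 at offsets 0–2.
U+25FD → 3-byte form E2 97 BD at offsets 3–5.
U+0397 → 2-byte form CE 97 at offsets 6–7.
U+028B → 2-byte form CA 8B at offsets 8–9.
U+1F9A7 → 4-byte form F0 9F A6 A7 at offsets 10–13.
Offset 11 falls in char 5's range; it's byte 2 of F0 9F A6 A7 = 0x9F.

0x9F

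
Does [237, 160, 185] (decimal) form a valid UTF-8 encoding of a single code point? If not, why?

Structurally a 3-byte sequence; payload = 0xD839.
But 0xD839 is in U+D800–U+DFFF, the surrogate range. Surrogates are not Unicode scalar values and are forbidden in UTF-8.

invalid (encodes a surrogate (U+D800–U+DFFF))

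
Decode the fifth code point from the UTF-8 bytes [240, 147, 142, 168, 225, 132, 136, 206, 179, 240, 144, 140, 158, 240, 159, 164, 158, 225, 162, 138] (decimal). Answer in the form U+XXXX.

U+1F91E

Offset 0: leading byte 0xF0 = 11110000 → 4-byte char #1 = F0 93 8E A8.
Offset 4: leading byte 0xE1 = 11100001 → 3-byte char #2 = E1 84 88.
Offset 7: leading byte 0xCE = 11001110 → 2-byte char #3 = CE B3.
Offset 9: leading byte 0xF0 = 11110000 → 4-byte char #4 = F0 90 8C 9E.
Offset 13: leading byte 0xF0 = 11110000 → 4-byte char #5 = F0 9F A4 9E.
Leading byte 0xF0 = 11110000 matches 11110xxx → 4-byte sequence.
Byte 1: 0xF0 = 11110000, payload 000 (3 bits).
Byte 2: 0x9F = 10011111 (10xxxxxx ✓), payload 011111.
Byte 3: 0xA4 = 10100100 (10xxxxxx ✓), payload 100100.
Byte 4: 0x9E = 10011110 (10xxxxxx ✓), payload 011110.
Concatenate: 000011111100100011110 = 0x1F91E (21 bits → U+1F91E).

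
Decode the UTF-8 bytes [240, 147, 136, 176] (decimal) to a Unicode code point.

U+13230

Leading byte 0xF0 = 11110000 matches 11110xxx → 4-byte sequence.
Byte 1: 0xF0 = 11110000, payload 000 (3 bits).
Byte 2: 0x93 = 10010011 (10xxxxxx ✓), payload 010011.
Byte 3: 0x88 = 10001000 (10xxxxxx ✓), payload 001000.
Byte 4: 0xB0 = 10110000 (10xxxxxx ✓), payload 110000.
Concatenate: 000010011001000110000 = 0x13230 (21 bits → U+13230).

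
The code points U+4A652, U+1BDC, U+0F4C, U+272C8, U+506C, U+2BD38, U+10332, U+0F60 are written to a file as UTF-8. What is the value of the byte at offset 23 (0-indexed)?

U+4A652 → 4-byte form F1 8A 99 92 at offsets 0–3.
U+1BDC → 3-byte form E1 AF 9C at offsets 4–6.
U+0F4C → 3-byte form E0 BD 8C at offsets 7–9.
U+272C8 → 4-byte form F0 A7 8B 88 at offsets 10–13.
U+506C → 3-byte form E5 81 AC at offsets 14–16.
U+2BD38 → 4-byte form F0 AB B4 B8 at offsets 17–20.
U+10332 → 4-byte form F0 90 8C B2 at offsets 21–24.
Offset 23 falls in char 7's range; it's byte 3 of F0 90 8C B2 = 0x8C.

0x8C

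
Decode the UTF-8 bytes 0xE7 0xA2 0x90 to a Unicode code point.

U+7890

Leading byte 0xE7 = 11100111 matches 1110xxxx → 3-byte sequence.
Byte 1: 0xE7 = 11100111, payload 0111 (4 bits).
Byte 2: 0xA2 = 10100010 (10xxxxxx ✓), payload 100010.
Byte 3: 0x90 = 10010000 (10xxxxxx ✓), payload 010000.
Concatenate: 0111100010010000 = 0x7890 (16 bits → U+7890).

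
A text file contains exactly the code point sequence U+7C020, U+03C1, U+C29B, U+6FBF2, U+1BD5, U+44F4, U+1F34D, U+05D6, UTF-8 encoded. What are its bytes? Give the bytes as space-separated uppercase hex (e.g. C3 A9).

U+7C020: 4-byte form → F1 BC 80 A0.
U+03C1: 2-byte form → CF 81.
U+C29B: 3-byte form → EC 8A 9B.
U+6FBF2: 4-byte form → F1 AF AF B2.
U+1BD5: 3-byte form → E1 AF 95.
U+44F4: 3-byte form → E4 93 B4.
U+1F34D: 4-byte form → F0 9F 8D 8D.
U+05D6: 2-byte form → D7 96.
Concatenated (25 bytes): F1 BC 80 A0 CF 81 EC 8A 9B F1 AF AF B2 E1 AF 95 E4 93 B4 F0 9F 8D 8D D7 96.

F1 BC 80 A0 CF 81 EC 8A 9B F1 AF AF B2 E1 AF 95 E4 93 B4 F0 9F 8D 8D D7 96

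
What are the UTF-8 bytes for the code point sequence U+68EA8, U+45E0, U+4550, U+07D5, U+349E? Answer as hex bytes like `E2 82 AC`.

U+68EA8: 4-byte form → F1 A8 BA A8.
U+45E0: 3-byte form → E4 97 A0.
U+4550: 3-byte form → E4 95 90.
U+07D5: 2-byte form → DF 95.
U+349E: 3-byte form → E3 92 9E.
Concatenated (15 bytes): F1 A8 BA A8 E4 97 A0 E4 95 90 DF 95 E3 92 9E.

F1 A8 BA A8 E4 97 A0 E4 95 90 DF 95 E3 92 9E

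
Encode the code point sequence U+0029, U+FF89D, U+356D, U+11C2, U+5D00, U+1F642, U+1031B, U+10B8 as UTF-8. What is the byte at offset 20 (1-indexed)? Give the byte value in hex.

0x90

1-indexed offset 20 is 0-indexed offset 19.
U+0029 → 1-byte form 29 at offsets 0–0.
U+FF89D → 4-byte form F3 BF A2 9D at offsets 1–4.
U+356D → 3-byte form E3 95 AD at offsets 5–7.
U+11C2 → 3-byte form E1 87 82 at offsets 8–10.
U+5D00 → 3-byte form E5 B4 80 at offsets 11–13.
U+1F642 → 4-byte form F0 9F 99 82 at offsets 14–17.
U+1031B → 4-byte form F0 90 8C 9B at offsets 18–21.
Offset 19 falls in char 7's range; it's byte 2 of F0 90 8C 9B = 0x90.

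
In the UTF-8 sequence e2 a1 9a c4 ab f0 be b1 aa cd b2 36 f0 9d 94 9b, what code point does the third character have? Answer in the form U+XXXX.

Offset 0: leading byte 0xE2 = 11100010 → 3-byte char #1 = E2 A1 9A.
Offset 3: leading byte 0xC4 = 11000100 → 2-byte char #2 = C4 AB.
Offset 5: leading byte 0xF0 = 11110000 → 4-byte char #3 = F0 BE B1 AA.
Leading byte 0xF0 = 11110000 matches 11110xxx → 4-byte sequence.
Byte 1: 0xF0 = 11110000, payload 000 (3 bits).
Byte 2: 0xBE = 10111110 (10xxxxxx ✓), payload 111110.
Byte 3: 0xB1 = 10110001 (10xxxxxx ✓), payload 110001.
Byte 4: 0xAA = 10101010 (10xxxxxx ✓), payload 101010.
Concatenate: 000111110110001101010 = 0x3EC6A (21 bits → U+3EC6A).

U+3EC6A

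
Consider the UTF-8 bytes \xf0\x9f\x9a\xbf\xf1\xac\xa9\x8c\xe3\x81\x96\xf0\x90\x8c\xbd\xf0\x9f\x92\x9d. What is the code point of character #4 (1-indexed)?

U+1033D

Offset 0: leading byte 0xF0 = 11110000 → 4-byte char #1 = F0 9F 9A BF.
Offset 4: leading byte 0xF1 = 11110001 → 4-byte char #2 = F1 AC A9 8C.
Offset 8: leading byte 0xE3 = 11100011 → 3-byte char #3 = E3 81 96.
Offset 11: leading byte 0xF0 = 11110000 → 4-byte char #4 = F0 90 8C BD.
Leading byte 0xF0 = 11110000 matches 11110xxx → 4-byte sequence.
Byte 1: 0xF0 = 11110000, payload 000 (3 bits).
Byte 2: 0x90 = 10010000 (10xxxxxx ✓), payload 010000.
Byte 3: 0x8C = 10001100 (10xxxxxx ✓), payload 001100.
Byte 4: 0xBD = 10111101 (10xxxxxx ✓), payload 111101.
Concatenate: 000010000001100111101 = 0x1033D (21 bits → U+1033D).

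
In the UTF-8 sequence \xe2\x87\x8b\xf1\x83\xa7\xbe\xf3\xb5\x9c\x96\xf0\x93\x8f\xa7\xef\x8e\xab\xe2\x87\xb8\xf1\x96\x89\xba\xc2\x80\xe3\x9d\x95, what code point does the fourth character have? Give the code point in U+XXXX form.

Offset 0: leading byte 0xE2 = 11100010 → 3-byte char #1 = E2 87 8B.
Offset 3: leading byte 0xF1 = 11110001 → 4-byte char #2 = F1 83 A7 BE.
Offset 7: leading byte 0xF3 = 11110011 → 4-byte char #3 = F3 B5 9C 96.
Offset 11: leading byte 0xF0 = 11110000 → 4-byte char #4 = F0 93 8F A7.
Leading byte 0xF0 = 11110000 matches 11110xxx → 4-byte sequence.
Byte 1: 0xF0 = 11110000, payload 000 (3 bits).
Byte 2: 0x93 = 10010011 (10xxxxxx ✓), payload 010011.
Byte 3: 0x8F = 10001111 (10xxxxxx ✓), payload 001111.
Byte 4: 0xA7 = 10100111 (10xxxxxx ✓), payload 100111.
Concatenate: 000010011001111100111 = 0x133E7 (21 bits → U+133E7).

U+133E7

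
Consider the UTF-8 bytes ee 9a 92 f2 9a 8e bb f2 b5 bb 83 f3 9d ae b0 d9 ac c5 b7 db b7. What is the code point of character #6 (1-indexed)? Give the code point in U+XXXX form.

U+0177

Offset 0: leading byte 0xEE = 11101110 → 3-byte char #1 = EE 9A 92.
Offset 3: leading byte 0xF2 = 11110010 → 4-byte char #2 = F2 9A 8E BB.
Offset 7: leading byte 0xF2 = 11110010 → 4-byte char #3 = F2 B5 BB 83.
Offset 11: leading byte 0xF3 = 11110011 → 4-byte char #4 = F3 9D AE B0.
Offset 15: leading byte 0xD9 = 11011001 → 2-byte char #5 = D9 AC.
Offset 17: leading byte 0xC5 = 11000101 → 2-byte char #6 = C5 B7.
Leading byte 0xC5 = 11000101 matches 110xxxxx → 2-byte sequence.
Byte 1: 0xC5 = 11000101, payload 00101 (5 bits).
Byte 2: 0xB7 = 10110111 (10xxxxxx ✓), payload 110111.
Concatenate: 00101110111 = 0x177 (11 bits → U+0177).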